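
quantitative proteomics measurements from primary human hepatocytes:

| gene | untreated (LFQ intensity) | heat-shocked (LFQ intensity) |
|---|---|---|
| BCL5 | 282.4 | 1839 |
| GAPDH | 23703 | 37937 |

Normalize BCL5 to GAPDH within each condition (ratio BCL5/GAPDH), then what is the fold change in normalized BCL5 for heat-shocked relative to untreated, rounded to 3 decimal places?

4.069

BCL5/GAPDH (untreated) = 282.4 / 23703 = 0.011914
BCL5/GAPDH (heat-shocked) = 1839 / 37937 = 0.048475
Fold change = 0.048475 / 0.011914 = 4.0687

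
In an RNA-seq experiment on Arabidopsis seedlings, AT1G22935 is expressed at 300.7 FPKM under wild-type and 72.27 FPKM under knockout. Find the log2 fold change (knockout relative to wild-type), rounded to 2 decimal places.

Fold change = 72.27 / 300.7 = 0.2403
log2(0.2403) = -2.057

-2.06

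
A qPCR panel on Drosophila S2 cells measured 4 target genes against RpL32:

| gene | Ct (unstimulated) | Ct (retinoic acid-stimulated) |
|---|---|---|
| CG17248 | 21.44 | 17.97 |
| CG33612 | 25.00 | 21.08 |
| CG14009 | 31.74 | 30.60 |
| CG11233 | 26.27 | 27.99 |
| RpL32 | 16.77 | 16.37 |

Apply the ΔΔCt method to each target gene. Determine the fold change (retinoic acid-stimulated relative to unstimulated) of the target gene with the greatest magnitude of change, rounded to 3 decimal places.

11.472

CG17248: ΔΔCt = (17.97−16.37) − (21.44−16.77) = 1.60 − 4.67 = -3.07; fold change = 2^3.07 = 8.398
CG33612: ΔΔCt = (21.08−16.37) − (25.00−16.77) = 4.71 − 8.23 = -3.52; fold change = 2^3.52 = 11.472
CG14009: ΔΔCt = (30.60−16.37) − (31.74−16.77) = 14.23 − 14.97 = -0.74; fold change = 2^0.74 = 1.670
CG11233: ΔΔCt = (27.99−16.37) − (26.27−16.77) = 11.62 − 9.50 = 2.12; fold change = 2^-2.12 = 0.230
CG33612 has the largest |ΔΔCt| = 3.52.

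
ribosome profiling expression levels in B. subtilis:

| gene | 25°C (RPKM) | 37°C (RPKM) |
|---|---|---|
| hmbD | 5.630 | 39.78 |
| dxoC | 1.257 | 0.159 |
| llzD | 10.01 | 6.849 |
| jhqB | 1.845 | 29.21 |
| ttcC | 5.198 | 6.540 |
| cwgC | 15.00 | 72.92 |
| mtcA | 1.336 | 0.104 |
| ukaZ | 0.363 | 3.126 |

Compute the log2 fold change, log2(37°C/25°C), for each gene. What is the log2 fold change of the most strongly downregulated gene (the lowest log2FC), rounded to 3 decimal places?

log2(39.78/5.630) = 2.821  (hmbD)
log2(0.159/1.257) = -2.983  (dxoC)
log2(6.849/10.01) = -0.547  (llzD)
log2(29.21/1.845) = 3.985  (jhqB)
log2(6.540/5.198) = 0.331  (ttcC)
log2(72.92/15.00) = 2.281  (cwgC)
log2(0.104/1.336) = -3.683  (mtcA)
log2(3.126/0.363) = 3.106  (ukaZ)
mtcA is most strongly downregulated.

-3.683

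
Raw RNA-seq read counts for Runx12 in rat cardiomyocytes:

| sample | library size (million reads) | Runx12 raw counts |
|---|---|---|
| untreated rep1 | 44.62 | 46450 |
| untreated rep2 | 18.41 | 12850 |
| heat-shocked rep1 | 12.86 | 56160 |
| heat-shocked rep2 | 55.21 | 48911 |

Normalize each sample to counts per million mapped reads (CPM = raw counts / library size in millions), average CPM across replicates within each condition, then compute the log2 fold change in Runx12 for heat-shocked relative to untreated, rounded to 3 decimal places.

1.595

CPM(untreated rep1) = 46450 / 44.62 = 1041.0130
CPM(untreated rep2) = 12850 / 18.41 = 697.9902
CPM(heat-shocked rep1) = 56160 / 12.86 = 4367.0295
CPM(heat-shocked rep2) = 48911 / 55.21 = 885.9083
mean CPM(untreated) = 869.5016; mean CPM(heat-shocked) = 2626.4689
Fold change = 2626.4689 / 869.5016 = 3.02066
log2(3.02066) = 1.5949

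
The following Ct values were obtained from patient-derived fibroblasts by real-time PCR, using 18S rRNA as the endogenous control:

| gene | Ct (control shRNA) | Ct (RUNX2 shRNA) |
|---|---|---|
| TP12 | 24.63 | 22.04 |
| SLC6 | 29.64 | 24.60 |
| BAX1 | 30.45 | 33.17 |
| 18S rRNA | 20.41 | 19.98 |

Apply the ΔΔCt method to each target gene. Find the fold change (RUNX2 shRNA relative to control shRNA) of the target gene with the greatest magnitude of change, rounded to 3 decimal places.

TP12: ΔΔCt = (22.04−19.98) − (24.63−20.41) = 2.06 − 4.22 = -2.16; fold change = 2^2.16 = 4.469
SLC6: ΔΔCt = (24.60−19.98) − (29.64−20.41) = 4.62 − 9.23 = -4.61; fold change = 2^4.61 = 24.420
BAX1: ΔΔCt = (33.17−19.98) − (30.45−20.41) = 13.19 − 10.04 = 3.15; fold change = 2^-3.15 = 0.113
SLC6 has the largest |ΔΔCt| = 4.61.

24.420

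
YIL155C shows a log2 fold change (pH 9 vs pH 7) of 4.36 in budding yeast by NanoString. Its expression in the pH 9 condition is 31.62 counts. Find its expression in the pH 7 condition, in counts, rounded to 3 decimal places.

Fold change = 2^(4.36) = 20.5348
pH 7 expression = 31.62 / 20.5348 = 1.540

1.540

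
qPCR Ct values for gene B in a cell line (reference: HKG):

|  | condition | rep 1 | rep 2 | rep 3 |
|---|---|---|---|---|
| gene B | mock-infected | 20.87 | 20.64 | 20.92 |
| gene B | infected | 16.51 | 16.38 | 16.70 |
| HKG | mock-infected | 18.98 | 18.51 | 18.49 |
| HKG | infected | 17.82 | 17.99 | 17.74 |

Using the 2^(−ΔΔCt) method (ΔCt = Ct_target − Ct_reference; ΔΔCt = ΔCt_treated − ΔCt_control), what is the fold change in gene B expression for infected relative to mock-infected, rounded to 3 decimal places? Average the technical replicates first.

Mean Ct: gene B mock-infected 20.810; gene B infected 16.530; HKG mock-infected 18.660; HKG infected 17.850
ΔCt(mock-infected) = 20.810 − 18.660 = 2.150
ΔCt(infected) = 16.530 − 17.850 = -1.320
ΔΔCt = -1.320 − 2.150 = -3.470
Fold change = 2^(−(-3.470)) = 2^3.470 = 11.0809

11.081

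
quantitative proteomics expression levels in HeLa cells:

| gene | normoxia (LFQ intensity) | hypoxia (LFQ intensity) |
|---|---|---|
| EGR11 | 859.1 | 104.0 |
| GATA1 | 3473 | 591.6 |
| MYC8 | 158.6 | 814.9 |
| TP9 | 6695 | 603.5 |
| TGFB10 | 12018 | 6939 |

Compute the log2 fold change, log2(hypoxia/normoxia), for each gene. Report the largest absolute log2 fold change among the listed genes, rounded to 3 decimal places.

log2(104.0/859.1) = -3.046  (EGR11)
log2(591.6/3473) = -2.553  (GATA1)
log2(814.9/158.6) = 2.361  (MYC8)
log2(603.5/6695) = -3.472  (TP9)
log2(6939/12018) = -0.792  (TGFB10)
The largest magnitude belongs to TP9.

3.472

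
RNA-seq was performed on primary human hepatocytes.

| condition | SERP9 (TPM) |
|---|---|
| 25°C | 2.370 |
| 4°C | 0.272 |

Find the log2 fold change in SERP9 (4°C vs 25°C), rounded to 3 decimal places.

-3.123

Fold change = 0.272 / 2.370 = 0.1148
log2(0.1148) = -3.1232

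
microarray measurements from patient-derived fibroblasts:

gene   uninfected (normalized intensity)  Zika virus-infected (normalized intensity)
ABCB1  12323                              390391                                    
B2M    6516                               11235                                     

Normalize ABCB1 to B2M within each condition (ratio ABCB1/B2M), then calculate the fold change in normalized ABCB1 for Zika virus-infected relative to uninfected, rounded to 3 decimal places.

ABCB1/B2M (uninfected) = 12323 / 6516 = 1.8912
ABCB1/B2M (Zika virus-infected) = 390391 / 11235 = 34.748
Fold change = 34.748 / 1.8912 = 18.3735

18.373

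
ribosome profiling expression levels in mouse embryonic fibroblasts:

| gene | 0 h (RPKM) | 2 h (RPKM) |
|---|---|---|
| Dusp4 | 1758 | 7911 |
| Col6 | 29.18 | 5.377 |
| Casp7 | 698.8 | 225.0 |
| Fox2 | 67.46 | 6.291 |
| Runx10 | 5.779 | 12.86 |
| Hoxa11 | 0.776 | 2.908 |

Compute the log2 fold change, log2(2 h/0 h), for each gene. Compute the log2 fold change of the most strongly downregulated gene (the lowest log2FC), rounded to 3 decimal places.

-3.423

log2(7911/1758) = 2.170  (Dusp4)
log2(5.377/29.18) = -2.440  (Col6)
log2(225.0/698.8) = -1.635  (Casp7)
log2(6.291/67.46) = -3.423  (Fox2)
log2(12.86/5.779) = 1.154  (Runx10)
log2(2.908/0.776) = 1.906  (Hoxa11)
Fox2 is most strongly downregulated.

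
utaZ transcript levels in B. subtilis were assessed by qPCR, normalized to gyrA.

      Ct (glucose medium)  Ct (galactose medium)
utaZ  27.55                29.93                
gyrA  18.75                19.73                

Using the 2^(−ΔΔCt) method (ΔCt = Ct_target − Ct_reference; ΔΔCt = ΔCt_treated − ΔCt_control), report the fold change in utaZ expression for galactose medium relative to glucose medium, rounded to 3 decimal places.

0.379

ΔCt(glucose medium) = 27.550 − 18.750 = 8.800
ΔCt(galactose medium) = 29.930 − 19.730 = 10.200
ΔΔCt = 10.200 − 8.800 = 1.400
Fold change = 2^(−1.400) = 0.3789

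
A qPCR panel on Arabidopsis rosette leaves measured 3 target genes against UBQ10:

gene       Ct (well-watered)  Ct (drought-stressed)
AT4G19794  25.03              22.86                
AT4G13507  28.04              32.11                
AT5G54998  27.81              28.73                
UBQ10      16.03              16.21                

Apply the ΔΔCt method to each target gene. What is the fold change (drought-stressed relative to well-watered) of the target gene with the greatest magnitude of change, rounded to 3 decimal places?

AT4G19794: ΔΔCt = (22.86−16.21) − (25.03−16.03) = 6.65 − 9.00 = -2.35; fold change = 2^2.35 = 5.098
AT4G13507: ΔΔCt = (32.11−16.21) − (28.04−16.03) = 15.90 − 12.01 = 3.89; fold change = 2^-3.89 = 0.067
AT5G54998: ΔΔCt = (28.73−16.21) − (27.81−16.03) = 12.52 − 11.78 = 0.74; fold change = 2^-0.74 = 0.599
AT4G13507 has the largest |ΔΔCt| = 3.89.

0.067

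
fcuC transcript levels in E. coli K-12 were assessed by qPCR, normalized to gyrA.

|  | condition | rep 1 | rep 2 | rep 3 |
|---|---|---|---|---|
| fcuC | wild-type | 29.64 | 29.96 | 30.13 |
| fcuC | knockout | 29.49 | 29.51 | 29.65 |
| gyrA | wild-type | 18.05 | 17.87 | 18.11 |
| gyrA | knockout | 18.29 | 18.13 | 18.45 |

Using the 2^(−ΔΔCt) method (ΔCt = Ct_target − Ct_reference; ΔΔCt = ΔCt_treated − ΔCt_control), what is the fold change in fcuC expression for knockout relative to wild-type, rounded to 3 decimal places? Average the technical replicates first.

1.558

Mean Ct: fcuC wild-type 29.910; fcuC knockout 29.550; gyrA wild-type 18.010; gyrA knockout 18.290
ΔCt(wild-type) = 29.910 − 18.010 = 11.900
ΔCt(knockout) = 29.550 − 18.290 = 11.260
ΔΔCt = 11.260 − 11.900 = -0.640
Fold change = 2^(−(-0.640)) = 2^0.640 = 1.5583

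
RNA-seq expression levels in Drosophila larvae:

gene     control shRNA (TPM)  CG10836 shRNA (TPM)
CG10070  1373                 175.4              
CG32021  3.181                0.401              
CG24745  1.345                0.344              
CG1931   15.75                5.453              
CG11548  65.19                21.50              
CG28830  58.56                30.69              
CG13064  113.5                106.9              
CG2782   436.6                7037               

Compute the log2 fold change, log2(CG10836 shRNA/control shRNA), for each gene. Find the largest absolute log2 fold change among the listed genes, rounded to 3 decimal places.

4.011

log2(175.4/1373) = -2.969  (CG10070)
log2(0.401/3.181) = -2.988  (CG32021)
log2(0.344/1.345) = -1.967  (CG24745)
log2(5.453/15.75) = -1.530  (CG1931)
log2(21.50/65.19) = -1.600  (CG11548)
log2(30.69/58.56) = -0.932  (CG28830)
log2(106.9/113.5) = -0.086  (CG13064)
log2(7037/436.6) = 4.011  (CG2782)
The largest magnitude belongs to CG2782.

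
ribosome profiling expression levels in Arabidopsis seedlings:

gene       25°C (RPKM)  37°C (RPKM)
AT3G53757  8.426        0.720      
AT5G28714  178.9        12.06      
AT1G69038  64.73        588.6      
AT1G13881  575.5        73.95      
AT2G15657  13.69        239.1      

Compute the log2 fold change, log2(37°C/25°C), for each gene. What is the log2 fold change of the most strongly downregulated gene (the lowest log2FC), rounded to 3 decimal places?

-3.891

log2(0.720/8.426) = -3.549  (AT3G53757)
log2(12.06/178.9) = -3.891  (AT5G28714)
log2(588.6/64.73) = 3.185  (AT1G69038)
log2(73.95/575.5) = -2.960  (AT1G13881)
log2(239.1/13.69) = 4.126  (AT2G15657)
AT5G28714 is most strongly downregulated.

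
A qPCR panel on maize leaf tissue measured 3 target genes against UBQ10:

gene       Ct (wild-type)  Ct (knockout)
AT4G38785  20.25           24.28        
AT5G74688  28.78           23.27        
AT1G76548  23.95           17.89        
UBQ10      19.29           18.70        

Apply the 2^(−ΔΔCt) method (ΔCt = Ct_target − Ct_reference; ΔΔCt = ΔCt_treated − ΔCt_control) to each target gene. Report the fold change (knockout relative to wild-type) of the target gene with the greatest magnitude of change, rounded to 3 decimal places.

AT4G38785: ΔΔCt = (24.28−18.70) − (20.25−19.29) = 5.58 − 0.96 = 4.62; fold change = 2^-4.62 = 0.041
AT5G74688: ΔΔCt = (23.27−18.70) − (28.78−19.29) = 4.57 − 9.49 = -4.92; fold change = 2^4.92 = 30.274
AT1G76548: ΔΔCt = (17.89−18.70) − (23.95−19.29) = -0.81 − 4.66 = -5.47; fold change = 2^5.47 = 44.324
AT1G76548 has the largest |ΔΔCt| = 5.47.

44.324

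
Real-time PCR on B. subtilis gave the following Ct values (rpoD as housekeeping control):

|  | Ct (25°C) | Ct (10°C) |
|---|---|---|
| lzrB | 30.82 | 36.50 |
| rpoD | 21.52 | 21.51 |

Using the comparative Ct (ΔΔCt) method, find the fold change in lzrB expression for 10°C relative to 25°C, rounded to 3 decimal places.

ΔCt(25°C) = 30.820 − 21.520 = 9.300
ΔCt(10°C) = 36.500 − 21.510 = 14.990
ΔΔCt = 14.990 − 9.300 = 5.690
Fold change = 2^(−5.690) = 0.0194

0.019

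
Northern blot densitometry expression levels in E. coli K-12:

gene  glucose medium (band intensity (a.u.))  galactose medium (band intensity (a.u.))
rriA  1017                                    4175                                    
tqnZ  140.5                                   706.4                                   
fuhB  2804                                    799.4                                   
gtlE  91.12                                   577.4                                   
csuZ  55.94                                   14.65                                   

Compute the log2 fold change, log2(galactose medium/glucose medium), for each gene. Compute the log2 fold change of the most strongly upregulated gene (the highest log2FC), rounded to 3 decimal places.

2.664

log2(4175/1017) = 2.037  (rriA)
log2(706.4/140.5) = 2.330  (tqnZ)
log2(799.4/2804) = -1.810  (fuhB)
log2(577.4/91.12) = 2.664  (gtlE)
log2(14.65/55.94) = -1.933  (csuZ)
gtlE is most strongly upregulated.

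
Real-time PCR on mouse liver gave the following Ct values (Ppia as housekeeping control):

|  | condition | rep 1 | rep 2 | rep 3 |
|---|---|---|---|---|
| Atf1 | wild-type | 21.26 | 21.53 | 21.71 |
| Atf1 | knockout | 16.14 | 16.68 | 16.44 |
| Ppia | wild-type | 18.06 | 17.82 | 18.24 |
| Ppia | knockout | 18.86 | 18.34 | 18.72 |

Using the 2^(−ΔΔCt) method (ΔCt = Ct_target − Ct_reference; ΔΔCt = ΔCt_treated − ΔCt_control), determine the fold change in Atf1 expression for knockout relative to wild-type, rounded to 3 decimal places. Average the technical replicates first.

Mean Ct: Atf1 wild-type 21.500; Atf1 knockout 16.420; Ppia wild-type 18.040; Ppia knockout 18.640
ΔCt(wild-type) = 21.500 − 18.040 = 3.460
ΔCt(knockout) = 16.420 − 18.640 = -2.220
ΔΔCt = -2.220 − 3.460 = -5.680
Fold change = 2^(−(-5.680)) = 2^5.680 = 51.2685

51.268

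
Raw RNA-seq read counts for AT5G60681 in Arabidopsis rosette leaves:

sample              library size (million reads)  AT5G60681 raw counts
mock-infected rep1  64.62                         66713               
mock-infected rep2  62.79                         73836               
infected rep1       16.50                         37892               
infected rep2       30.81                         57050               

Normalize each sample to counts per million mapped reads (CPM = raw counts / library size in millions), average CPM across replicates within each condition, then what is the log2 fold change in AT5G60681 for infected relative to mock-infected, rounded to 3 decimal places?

0.910

CPM(mock-infected rep1) = 66713 / 64.62 = 1032.3894
CPM(mock-infected rep2) = 73836 / 62.79 = 1175.9197
CPM(infected rep1) = 37892 / 16.50 = 2296.4848
CPM(infected rep2) = 57050 / 30.81 = 1851.6715
mean CPM(mock-infected) = 1104.1545; mean CPM(infected) = 2074.0782
Fold change = 2074.0782 / 1104.1545 = 1.87843
log2(1.87843) = 0.9095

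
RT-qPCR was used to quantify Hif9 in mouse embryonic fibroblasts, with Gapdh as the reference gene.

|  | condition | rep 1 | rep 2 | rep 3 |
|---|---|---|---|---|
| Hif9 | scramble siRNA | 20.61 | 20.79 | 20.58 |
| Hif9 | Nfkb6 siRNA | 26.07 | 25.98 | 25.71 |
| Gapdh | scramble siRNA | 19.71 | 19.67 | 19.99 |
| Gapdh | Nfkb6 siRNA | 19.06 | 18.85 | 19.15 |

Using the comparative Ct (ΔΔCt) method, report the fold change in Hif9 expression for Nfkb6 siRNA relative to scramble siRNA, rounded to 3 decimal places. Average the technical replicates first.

0.015

Mean Ct: Hif9 scramble siRNA 20.660; Hif9 Nfkb6 siRNA 25.920; Gapdh scramble siRNA 19.790; Gapdh Nfkb6 siRNA 19.020
ΔCt(scramble siRNA) = 20.660 − 19.790 = 0.870
ΔCt(Nfkb6 siRNA) = 25.920 − 19.020 = 6.900
ΔΔCt = 6.900 − 0.870 = 6.030
Fold change = 2^(−6.030) = 0.0153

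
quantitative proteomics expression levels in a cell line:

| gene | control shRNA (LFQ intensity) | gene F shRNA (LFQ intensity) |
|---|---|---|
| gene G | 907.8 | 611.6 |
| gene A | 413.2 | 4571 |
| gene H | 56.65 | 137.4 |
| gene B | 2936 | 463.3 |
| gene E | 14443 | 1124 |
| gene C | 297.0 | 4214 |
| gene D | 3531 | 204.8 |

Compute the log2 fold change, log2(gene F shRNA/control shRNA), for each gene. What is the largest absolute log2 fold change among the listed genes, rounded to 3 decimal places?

log2(611.6/907.8) = -0.570  (gene G)
log2(4571/413.2) = 3.468  (gene A)
log2(137.4/56.65) = 1.278  (gene H)
log2(463.3/2936) = -2.664  (gene B)
log2(1124/14443) = -3.684  (gene E)
log2(4214/297.0) = 3.827  (gene C)
log2(204.8/3531) = -4.108  (gene D)
The largest magnitude belongs to gene D.

4.108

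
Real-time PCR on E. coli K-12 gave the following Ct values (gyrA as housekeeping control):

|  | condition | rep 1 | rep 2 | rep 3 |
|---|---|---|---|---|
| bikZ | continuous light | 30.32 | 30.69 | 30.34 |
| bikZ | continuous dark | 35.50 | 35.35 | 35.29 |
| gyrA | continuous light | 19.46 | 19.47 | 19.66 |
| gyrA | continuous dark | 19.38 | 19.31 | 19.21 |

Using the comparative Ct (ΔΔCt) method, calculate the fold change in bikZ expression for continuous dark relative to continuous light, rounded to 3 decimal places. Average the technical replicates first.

Mean Ct: bikZ continuous light 30.450; bikZ continuous dark 35.380; gyrA continuous light 19.530; gyrA continuous dark 19.300
ΔCt(continuous light) = 30.450 − 19.530 = 10.920
ΔCt(continuous dark) = 35.380 − 19.300 = 16.080
ΔΔCt = 16.080 − 10.920 = 5.160
Fold change = 2^(−5.160) = 0.0280

0.028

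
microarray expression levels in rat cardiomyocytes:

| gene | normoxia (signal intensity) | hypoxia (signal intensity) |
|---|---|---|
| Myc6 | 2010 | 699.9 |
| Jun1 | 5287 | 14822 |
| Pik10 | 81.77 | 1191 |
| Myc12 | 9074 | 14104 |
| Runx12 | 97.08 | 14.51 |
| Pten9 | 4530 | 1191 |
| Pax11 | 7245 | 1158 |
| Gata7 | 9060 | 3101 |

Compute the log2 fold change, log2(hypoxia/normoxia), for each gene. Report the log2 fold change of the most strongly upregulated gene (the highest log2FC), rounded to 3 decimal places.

3.864

log2(699.9/2010) = -1.522  (Myc6)
log2(14822/5287) = 1.487  (Jun1)
log2(1191/81.77) = 3.864  (Pik10)
log2(14104/9074) = 0.636  (Myc12)
log2(14.51/97.08) = -2.742  (Runx12)
log2(1191/4530) = -1.927  (Pten9)
log2(1158/7245) = -2.645  (Pax11)
log2(3101/9060) = -1.547  (Gata7)
Pik10 is most strongly upregulated.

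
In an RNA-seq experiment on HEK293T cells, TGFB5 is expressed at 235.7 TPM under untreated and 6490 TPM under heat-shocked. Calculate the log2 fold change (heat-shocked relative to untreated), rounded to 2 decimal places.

Fold change = 6490 / 235.7 = 27.5350
log2(27.5350) = 4.783

4.78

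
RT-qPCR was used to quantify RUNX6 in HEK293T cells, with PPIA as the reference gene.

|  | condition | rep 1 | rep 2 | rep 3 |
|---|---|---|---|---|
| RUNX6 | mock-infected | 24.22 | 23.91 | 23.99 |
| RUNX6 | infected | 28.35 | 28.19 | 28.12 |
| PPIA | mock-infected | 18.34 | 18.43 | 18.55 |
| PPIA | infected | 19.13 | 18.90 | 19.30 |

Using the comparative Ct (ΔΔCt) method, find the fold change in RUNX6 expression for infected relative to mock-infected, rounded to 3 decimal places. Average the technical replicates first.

0.088

Mean Ct: RUNX6 mock-infected 24.040; RUNX6 infected 28.220; PPIA mock-infected 18.440; PPIA infected 19.110
ΔCt(mock-infected) = 24.040 − 18.440 = 5.600
ΔCt(infected) = 28.220 − 19.110 = 9.110
ΔΔCt = 9.110 − 5.600 = 3.510
Fold change = 2^(−3.510) = 0.0878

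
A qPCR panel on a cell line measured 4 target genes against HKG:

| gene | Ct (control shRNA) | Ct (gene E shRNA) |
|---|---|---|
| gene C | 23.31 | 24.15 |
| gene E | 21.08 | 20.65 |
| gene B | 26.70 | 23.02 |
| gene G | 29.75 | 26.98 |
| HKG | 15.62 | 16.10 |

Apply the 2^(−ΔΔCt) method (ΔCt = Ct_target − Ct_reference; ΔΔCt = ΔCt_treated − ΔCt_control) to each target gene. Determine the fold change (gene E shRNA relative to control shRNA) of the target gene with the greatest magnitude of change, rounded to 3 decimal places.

17.877

gene C: ΔΔCt = (24.15−16.10) − (23.31−15.62) = 8.05 − 7.69 = 0.36; fold change = 2^-0.36 = 0.779
gene E: ΔΔCt = (20.65−16.10) − (21.08−15.62) = 4.55 − 5.46 = -0.91; fold change = 2^0.91 = 1.879
gene B: ΔΔCt = (23.02−16.10) − (26.70−15.62) = 6.92 − 11.08 = -4.16; fold change = 2^4.16 = 17.877
gene G: ΔΔCt = (26.98−16.10) − (29.75−15.62) = 10.88 − 14.13 = -3.25; fold change = 2^3.25 = 9.514
gene B has the largest |ΔΔCt| = 4.16.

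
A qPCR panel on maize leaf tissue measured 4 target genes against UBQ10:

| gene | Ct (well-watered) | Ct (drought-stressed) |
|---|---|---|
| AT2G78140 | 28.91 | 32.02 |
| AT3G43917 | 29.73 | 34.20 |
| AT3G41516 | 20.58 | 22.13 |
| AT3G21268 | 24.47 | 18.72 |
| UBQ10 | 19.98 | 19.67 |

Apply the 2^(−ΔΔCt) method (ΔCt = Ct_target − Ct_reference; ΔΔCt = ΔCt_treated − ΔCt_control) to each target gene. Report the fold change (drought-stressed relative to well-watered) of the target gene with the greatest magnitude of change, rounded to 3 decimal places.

43.411

AT2G78140: ΔΔCt = (32.02−19.67) − (28.91−19.98) = 12.35 − 8.93 = 3.42; fold change = 2^-3.42 = 0.093
AT3G43917: ΔΔCt = (34.20−19.67) − (29.73−19.98) = 14.53 − 9.75 = 4.78; fold change = 2^-4.78 = 0.036
AT3G41516: ΔΔCt = (22.13−19.67) − (20.58−19.98) = 2.46 − 0.60 = 1.86; fold change = 2^-1.86 = 0.275
AT3G21268: ΔΔCt = (18.72−19.67) − (24.47−19.98) = -0.95 − 4.49 = -5.44; fold change = 2^5.44 = 43.411
AT3G21268 has the largest |ΔΔCt| = 5.44.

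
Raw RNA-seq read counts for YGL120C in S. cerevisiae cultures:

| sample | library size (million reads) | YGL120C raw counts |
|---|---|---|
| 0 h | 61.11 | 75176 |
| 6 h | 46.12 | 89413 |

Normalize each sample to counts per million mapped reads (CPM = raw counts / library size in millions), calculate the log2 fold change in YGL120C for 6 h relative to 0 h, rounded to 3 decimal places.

CPM(0 h) = 75176 / 61.11 = 1230.1751
CPM(6 h) = 89413 / 46.12 = 1938.7034
Fold change = 1938.7034 / 1230.1751 = 1.57596
log2(1.57596) = 0.6562

0.656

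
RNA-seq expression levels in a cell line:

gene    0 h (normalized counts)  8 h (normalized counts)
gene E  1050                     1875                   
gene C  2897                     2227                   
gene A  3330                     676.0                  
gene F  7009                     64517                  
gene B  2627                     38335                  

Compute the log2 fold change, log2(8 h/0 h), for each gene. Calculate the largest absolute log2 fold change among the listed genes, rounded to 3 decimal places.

3.867

log2(1875/1050) = 0.837  (gene E)
log2(2227/2897) = -0.379  (gene C)
log2(676.0/3330) = -2.300  (gene A)
log2(64517/7009) = 3.202  (gene F)
log2(38335/2627) = 3.867  (gene B)
The largest magnitude belongs to gene B.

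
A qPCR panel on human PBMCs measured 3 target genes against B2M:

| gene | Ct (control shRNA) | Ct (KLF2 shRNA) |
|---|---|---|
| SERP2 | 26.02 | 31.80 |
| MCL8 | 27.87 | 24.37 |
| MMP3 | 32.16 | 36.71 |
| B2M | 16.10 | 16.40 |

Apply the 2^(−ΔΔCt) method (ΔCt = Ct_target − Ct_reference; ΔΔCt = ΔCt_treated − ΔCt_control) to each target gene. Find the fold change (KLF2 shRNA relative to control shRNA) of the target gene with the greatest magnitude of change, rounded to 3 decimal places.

SERP2: ΔΔCt = (31.80−16.40) − (26.02−16.10) = 15.40 − 9.92 = 5.48; fold change = 2^-5.48 = 0.022
MCL8: ΔΔCt = (24.37−16.40) − (27.87−16.10) = 7.97 − 11.77 = -3.80; fold change = 2^3.80 = 13.929
MMP3: ΔΔCt = (36.71−16.40) − (32.16−16.10) = 20.31 − 16.06 = 4.25; fold change = 2^-4.25 = 0.053
SERP2 has the largest |ΔΔCt| = 5.48.

0.022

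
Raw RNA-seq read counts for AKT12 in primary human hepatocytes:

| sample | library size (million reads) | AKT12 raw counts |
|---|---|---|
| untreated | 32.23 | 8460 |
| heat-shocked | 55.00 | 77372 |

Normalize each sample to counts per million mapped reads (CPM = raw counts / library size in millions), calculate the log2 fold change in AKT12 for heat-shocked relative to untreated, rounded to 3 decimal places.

CPM(untreated) = 8460 / 32.23 = 262.4884
CPM(heat-shocked) = 77372 / 55.00 = 1406.7636
Fold change = 1406.7636 / 262.4884 = 5.35934
log2(5.35934) = 2.4221

2.422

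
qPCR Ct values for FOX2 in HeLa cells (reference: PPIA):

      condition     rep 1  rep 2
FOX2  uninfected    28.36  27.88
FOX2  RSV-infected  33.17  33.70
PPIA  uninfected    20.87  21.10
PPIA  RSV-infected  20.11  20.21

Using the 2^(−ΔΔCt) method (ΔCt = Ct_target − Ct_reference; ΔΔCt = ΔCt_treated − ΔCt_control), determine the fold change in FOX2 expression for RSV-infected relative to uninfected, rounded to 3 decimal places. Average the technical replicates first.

0.014

Mean Ct: FOX2 uninfected 28.120; FOX2 RSV-infected 33.435; PPIA uninfected 20.985; PPIA RSV-infected 20.160
ΔCt(uninfected) = 28.120 − 20.985 = 7.135
ΔCt(RSV-infected) = 33.435 − 20.160 = 13.275
ΔΔCt = 13.275 − 7.135 = 6.140
Fold change = 2^(−6.140) = 0.0142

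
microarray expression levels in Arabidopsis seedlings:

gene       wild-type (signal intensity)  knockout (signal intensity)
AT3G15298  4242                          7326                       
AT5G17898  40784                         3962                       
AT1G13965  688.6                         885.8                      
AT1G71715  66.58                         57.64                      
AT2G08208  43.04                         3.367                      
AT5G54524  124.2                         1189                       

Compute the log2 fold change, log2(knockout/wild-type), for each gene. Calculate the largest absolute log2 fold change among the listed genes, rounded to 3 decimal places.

3.676

log2(7326/4242) = 0.788  (AT3G15298)
log2(3962/40784) = -3.364  (AT5G17898)
log2(885.8/688.6) = 0.363  (AT1G13965)
log2(57.64/66.58) = -0.208  (AT1G71715)
log2(3.367/43.04) = -3.676  (AT2G08208)
log2(1189/124.2) = 3.259  (AT5G54524)
The largest magnitude belongs to AT2G08208.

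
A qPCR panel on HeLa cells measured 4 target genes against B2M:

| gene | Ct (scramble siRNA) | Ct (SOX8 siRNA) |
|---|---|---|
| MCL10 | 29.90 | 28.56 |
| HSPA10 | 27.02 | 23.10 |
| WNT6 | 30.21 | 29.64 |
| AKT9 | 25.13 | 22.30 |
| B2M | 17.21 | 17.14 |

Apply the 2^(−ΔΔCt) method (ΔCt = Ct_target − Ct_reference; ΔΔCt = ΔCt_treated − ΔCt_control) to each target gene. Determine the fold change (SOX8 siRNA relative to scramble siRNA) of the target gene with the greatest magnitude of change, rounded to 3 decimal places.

14.420

MCL10: ΔΔCt = (28.56−17.14) − (29.90−17.21) = 11.42 − 12.69 = -1.27; fold change = 2^1.27 = 2.412
HSPA10: ΔΔCt = (23.10−17.14) − (27.02−17.21) = 5.96 − 9.81 = -3.85; fold change = 2^3.85 = 14.420
WNT6: ΔΔCt = (29.64−17.14) − (30.21−17.21) = 12.50 − 13.00 = -0.50; fold change = 2^0.50 = 1.414
AKT9: ΔΔCt = (22.30−17.14) − (25.13−17.21) = 5.16 − 7.92 = -2.76; fold change = 2^2.76 = 6.774
HSPA10 has the largest |ΔΔCt| = 3.85.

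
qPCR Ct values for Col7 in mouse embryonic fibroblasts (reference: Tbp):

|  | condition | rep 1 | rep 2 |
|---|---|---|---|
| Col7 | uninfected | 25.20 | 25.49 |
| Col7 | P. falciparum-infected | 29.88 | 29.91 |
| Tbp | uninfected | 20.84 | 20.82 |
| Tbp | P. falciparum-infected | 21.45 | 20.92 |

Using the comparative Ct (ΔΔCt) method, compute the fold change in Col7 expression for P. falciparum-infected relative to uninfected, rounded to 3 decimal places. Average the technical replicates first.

0.055

Mean Ct: Col7 uninfected 25.345; Col7 P. falciparum-infected 29.895; Tbp uninfected 20.830; Tbp P. falciparum-infected 21.185
ΔCt(uninfected) = 25.345 − 20.830 = 4.515
ΔCt(P. falciparum-infected) = 29.895 − 21.185 = 8.710
ΔΔCt = 8.710 − 4.515 = 4.195
Fold change = 2^(−4.195) = 0.0546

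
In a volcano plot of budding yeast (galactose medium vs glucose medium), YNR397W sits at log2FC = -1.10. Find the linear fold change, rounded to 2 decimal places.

0.47

Fold change = 2^(-1.10) = 0.467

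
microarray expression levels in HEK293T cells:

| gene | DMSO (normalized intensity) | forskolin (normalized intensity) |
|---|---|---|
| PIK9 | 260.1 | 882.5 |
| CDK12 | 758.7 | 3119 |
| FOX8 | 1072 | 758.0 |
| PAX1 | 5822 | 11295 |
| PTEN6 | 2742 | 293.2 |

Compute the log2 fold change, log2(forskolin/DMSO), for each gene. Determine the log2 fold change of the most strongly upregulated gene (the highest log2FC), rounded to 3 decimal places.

log2(882.5/260.1) = 1.763  (PIK9)
log2(3119/758.7) = 2.039  (CDK12)
log2(758.0/1072) = -0.500  (FOX8)
log2(11295/5822) = 0.956  (PAX1)
log2(293.2/2742) = -3.225  (PTEN6)
CDK12 is most strongly upregulated.

2.039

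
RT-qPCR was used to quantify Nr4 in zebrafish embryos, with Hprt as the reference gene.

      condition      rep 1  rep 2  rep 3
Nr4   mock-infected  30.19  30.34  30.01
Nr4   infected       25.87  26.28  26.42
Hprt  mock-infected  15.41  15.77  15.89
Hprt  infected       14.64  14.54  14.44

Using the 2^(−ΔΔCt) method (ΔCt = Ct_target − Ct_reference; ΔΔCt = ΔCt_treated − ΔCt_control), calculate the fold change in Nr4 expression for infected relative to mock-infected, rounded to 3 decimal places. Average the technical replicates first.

7.160

Mean Ct: Nr4 mock-infected 30.180; Nr4 infected 26.190; Hprt mock-infected 15.690; Hprt infected 14.540
ΔCt(mock-infected) = 30.180 − 15.690 = 14.490
ΔCt(infected) = 26.190 − 14.540 = 11.650
ΔΔCt = 11.650 − 14.490 = -2.840
Fold change = 2^(−(-2.840)) = 2^2.840 = 7.1602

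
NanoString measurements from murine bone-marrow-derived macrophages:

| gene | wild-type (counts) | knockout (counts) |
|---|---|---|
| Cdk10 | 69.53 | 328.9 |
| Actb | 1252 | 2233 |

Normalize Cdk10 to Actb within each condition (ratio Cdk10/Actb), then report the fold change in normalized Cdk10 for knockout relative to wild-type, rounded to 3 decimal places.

Cdk10/Actb (wild-type) = 69.53 / 1252 = 0.055535
Cdk10/Actb (knockout) = 328.9 / 2233 = 0.14729
Fold change = 0.14729 / 0.055535 = 2.6522

2.652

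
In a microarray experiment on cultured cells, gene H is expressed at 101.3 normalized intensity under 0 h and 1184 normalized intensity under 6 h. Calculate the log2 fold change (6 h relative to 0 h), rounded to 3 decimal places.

Fold change = 1184 / 101.3 = 11.6881
log2(11.6881) = 3.5470

3.547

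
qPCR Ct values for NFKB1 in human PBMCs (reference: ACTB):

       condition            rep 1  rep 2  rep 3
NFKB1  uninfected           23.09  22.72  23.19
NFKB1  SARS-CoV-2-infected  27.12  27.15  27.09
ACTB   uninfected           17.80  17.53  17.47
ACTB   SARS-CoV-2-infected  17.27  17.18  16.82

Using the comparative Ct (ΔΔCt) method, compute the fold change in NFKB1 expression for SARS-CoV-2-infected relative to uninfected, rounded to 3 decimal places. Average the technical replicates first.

Mean Ct: NFKB1 uninfected 23.000; NFKB1 SARS-CoV-2-infected 27.120; ACTB uninfected 17.600; ACTB SARS-CoV-2-infected 17.090
ΔCt(uninfected) = 23.000 − 17.600 = 5.400
ΔCt(SARS-CoV-2-infected) = 27.120 − 17.090 = 10.030
ΔΔCt = 10.030 − 5.400 = 4.630
Fold change = 2^(−4.630) = 0.0404

0.040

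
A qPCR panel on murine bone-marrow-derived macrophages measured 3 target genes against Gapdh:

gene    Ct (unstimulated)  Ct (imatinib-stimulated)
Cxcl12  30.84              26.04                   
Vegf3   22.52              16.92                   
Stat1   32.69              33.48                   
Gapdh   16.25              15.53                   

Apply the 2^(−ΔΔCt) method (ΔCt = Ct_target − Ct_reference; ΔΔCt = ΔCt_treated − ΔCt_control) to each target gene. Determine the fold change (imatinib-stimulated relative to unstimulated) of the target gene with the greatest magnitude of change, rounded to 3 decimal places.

29.446

Cxcl12: ΔΔCt = (26.04−15.53) − (30.84−16.25) = 10.51 − 14.59 = -4.08; fold change = 2^4.08 = 16.912
Vegf3: ΔΔCt = (16.92−15.53) − (22.52−16.25) = 1.39 − 6.27 = -4.88; fold change = 2^4.88 = 29.446
Stat1: ΔΔCt = (33.48−15.53) − (32.69−16.25) = 17.95 − 16.44 = 1.51; fold change = 2^-1.51 = 0.351
Vegf3 has the largest |ΔΔCt| = 4.88.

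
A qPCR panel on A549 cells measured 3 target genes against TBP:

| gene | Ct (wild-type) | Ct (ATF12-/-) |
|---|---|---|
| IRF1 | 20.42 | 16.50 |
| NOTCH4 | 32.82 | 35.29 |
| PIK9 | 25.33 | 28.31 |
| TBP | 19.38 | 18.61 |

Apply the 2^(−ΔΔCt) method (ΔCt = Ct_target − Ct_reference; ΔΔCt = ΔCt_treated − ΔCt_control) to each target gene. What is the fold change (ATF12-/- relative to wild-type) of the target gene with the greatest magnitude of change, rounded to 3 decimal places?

0.074

IRF1: ΔΔCt = (16.50−18.61) − (20.42−19.38) = -2.11 − 1.04 = -3.15; fold change = 2^3.15 = 8.877
NOTCH4: ΔΔCt = (35.29−18.61) − (32.82−19.38) = 16.68 − 13.44 = 3.24; fold change = 2^-3.24 = 0.106
PIK9: ΔΔCt = (28.31−18.61) − (25.33−19.38) = 9.70 − 5.95 = 3.75; fold change = 2^-3.75 = 0.074
PIK9 has the largest |ΔΔCt| = 3.75.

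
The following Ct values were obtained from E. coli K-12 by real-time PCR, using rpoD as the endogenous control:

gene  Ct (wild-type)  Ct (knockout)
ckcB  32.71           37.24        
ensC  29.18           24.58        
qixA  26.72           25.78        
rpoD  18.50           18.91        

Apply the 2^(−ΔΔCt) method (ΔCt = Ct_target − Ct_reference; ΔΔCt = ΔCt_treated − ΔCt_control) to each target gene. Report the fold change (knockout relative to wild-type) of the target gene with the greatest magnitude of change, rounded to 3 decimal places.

ckcB: ΔΔCt = (37.24−18.91) − (32.71−18.50) = 18.33 − 14.21 = 4.12; fold change = 2^-4.12 = 0.058
ensC: ΔΔCt = (24.58−18.91) − (29.18−18.50) = 5.67 − 10.68 = -5.01; fold change = 2^5.01 = 32.223
qixA: ΔΔCt = (25.78−18.91) − (26.72−18.50) = 6.87 − 8.22 = -1.35; fold change = 2^1.35 = 2.549
ensC has the largest |ΔΔCt| = 5.01.

32.223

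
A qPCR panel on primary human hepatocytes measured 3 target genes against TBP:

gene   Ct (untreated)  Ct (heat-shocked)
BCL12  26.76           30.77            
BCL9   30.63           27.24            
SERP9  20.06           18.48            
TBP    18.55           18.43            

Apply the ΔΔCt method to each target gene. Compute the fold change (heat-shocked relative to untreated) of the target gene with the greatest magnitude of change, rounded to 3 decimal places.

BCL12: ΔΔCt = (30.77−18.43) − (26.76−18.55) = 12.34 − 8.21 = 4.13; fold change = 2^-4.13 = 0.057
BCL9: ΔΔCt = (27.24−18.43) − (30.63−18.55) = 8.81 − 12.08 = -3.27; fold change = 2^3.27 = 9.646
SERP9: ΔΔCt = (18.48−18.43) − (20.06−18.55) = 0.05 − 1.51 = -1.46; fold change = 2^1.46 = 2.751
BCL12 has the largest |ΔΔCt| = 4.13.

0.057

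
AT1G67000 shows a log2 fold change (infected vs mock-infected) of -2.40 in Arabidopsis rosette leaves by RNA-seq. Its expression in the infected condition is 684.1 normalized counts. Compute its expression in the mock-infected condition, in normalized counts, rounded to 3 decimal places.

3610.701

Fold change = 2^(-2.40) = 0.1895
mock-infected expression = 684.1 / 0.1895 = 3610.701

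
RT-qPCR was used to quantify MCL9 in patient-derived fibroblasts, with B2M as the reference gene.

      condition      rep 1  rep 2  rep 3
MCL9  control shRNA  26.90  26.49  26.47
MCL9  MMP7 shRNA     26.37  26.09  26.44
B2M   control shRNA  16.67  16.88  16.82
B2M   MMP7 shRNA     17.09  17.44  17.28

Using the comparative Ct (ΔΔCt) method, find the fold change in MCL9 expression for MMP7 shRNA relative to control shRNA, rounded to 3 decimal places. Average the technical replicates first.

Mean Ct: MCL9 control shRNA 26.620; MCL9 MMP7 shRNA 26.300; B2M control shRNA 16.790; B2M MMP7 shRNA 17.270
ΔCt(control shRNA) = 26.620 − 16.790 = 9.830
ΔCt(MMP7 shRNA) = 26.300 − 17.270 = 9.030
ΔΔCt = 9.030 − 9.830 = -0.800
Fold change = 2^(−(-0.800)) = 2^0.800 = 1.7411

1.741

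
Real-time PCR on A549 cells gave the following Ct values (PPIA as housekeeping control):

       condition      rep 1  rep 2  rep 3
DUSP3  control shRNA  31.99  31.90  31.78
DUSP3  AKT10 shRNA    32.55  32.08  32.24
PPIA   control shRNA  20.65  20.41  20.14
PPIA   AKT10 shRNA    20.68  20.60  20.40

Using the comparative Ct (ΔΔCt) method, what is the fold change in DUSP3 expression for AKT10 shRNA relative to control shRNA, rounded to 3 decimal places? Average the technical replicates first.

0.847

Mean Ct: DUSP3 control shRNA 31.890; DUSP3 AKT10 shRNA 32.290; PPIA control shRNA 20.400; PPIA AKT10 shRNA 20.560
ΔCt(control shRNA) = 31.890 − 20.400 = 11.490
ΔCt(AKT10 shRNA) = 32.290 − 20.560 = 11.730
ΔΔCt = 11.730 − 11.490 = 0.240
Fold change = 2^(−0.240) = 0.8467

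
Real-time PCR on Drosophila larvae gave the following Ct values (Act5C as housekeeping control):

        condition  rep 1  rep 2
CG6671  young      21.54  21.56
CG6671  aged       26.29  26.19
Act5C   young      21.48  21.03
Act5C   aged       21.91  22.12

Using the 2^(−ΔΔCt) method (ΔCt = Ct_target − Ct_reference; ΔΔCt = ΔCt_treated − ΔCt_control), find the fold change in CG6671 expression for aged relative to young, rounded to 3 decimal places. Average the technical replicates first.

0.066

Mean Ct: CG6671 young 21.550; CG6671 aged 26.240; Act5C young 21.255; Act5C aged 22.015
ΔCt(young) = 21.550 − 21.255 = 0.295
ΔCt(aged) = 26.240 − 22.015 = 4.225
ΔΔCt = 4.225 − 0.295 = 3.930
Fold change = 2^(−3.930) = 0.0656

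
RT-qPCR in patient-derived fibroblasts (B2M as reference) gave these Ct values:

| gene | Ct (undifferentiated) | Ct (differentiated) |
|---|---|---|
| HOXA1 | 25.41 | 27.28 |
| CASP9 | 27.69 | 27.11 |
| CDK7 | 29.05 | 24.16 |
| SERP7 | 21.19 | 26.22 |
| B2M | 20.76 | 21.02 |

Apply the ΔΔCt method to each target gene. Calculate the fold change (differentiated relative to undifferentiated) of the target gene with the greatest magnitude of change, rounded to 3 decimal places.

35.506

HOXA1: ΔΔCt = (27.28−21.02) − (25.41−20.76) = 6.26 − 4.65 = 1.61; fold change = 2^-1.61 = 0.328
CASP9: ΔΔCt = (27.11−21.02) − (27.69−20.76) = 6.09 − 6.93 = -0.84; fold change = 2^0.84 = 1.790
CDK7: ΔΔCt = (24.16−21.02) − (29.05−20.76) = 3.14 − 8.29 = -5.15; fold change = 2^5.15 = 35.506
SERP7: ΔΔCt = (26.22−21.02) − (21.19−20.76) = 5.20 − 0.43 = 4.77; fold change = 2^-4.77 = 0.037
CDK7 has the largest |ΔΔCt| = 5.15.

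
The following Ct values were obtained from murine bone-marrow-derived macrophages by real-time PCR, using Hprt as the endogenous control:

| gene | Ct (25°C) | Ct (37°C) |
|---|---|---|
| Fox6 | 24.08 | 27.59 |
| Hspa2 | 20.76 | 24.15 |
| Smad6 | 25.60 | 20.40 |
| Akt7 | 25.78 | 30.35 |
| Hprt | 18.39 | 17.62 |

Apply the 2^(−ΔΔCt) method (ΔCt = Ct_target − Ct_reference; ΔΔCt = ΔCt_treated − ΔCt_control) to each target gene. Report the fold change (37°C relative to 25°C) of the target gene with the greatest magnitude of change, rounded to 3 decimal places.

Fox6: ΔΔCt = (27.59−17.62) − (24.08−18.39) = 9.97 − 5.69 = 4.28; fold change = 2^-4.28 = 0.051
Hspa2: ΔΔCt = (24.15−17.62) − (20.76−18.39) = 6.53 − 2.37 = 4.16; fold change = 2^-4.16 = 0.056
Smad6: ΔΔCt = (20.40−17.62) − (25.60−18.39) = 2.78 − 7.21 = -4.43; fold change = 2^4.43 = 21.556
Akt7: ΔΔCt = (30.35−17.62) − (25.78−18.39) = 12.73 − 7.39 = 5.34; fold change = 2^-5.34 = 0.025
Akt7 has the largest |ΔΔCt| = 5.34.

0.025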